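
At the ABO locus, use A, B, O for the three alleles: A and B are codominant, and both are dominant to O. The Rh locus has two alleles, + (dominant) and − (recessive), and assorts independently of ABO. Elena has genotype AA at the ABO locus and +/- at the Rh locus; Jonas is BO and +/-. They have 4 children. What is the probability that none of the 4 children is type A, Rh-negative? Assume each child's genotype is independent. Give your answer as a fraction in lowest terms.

ABO cross AA × BO → 1/2 A, 1/2 AB.
Rh cross +/- × +/- → 3/4 Rh+, 1/4 Rh-; so P(type A, Rh-negative) = 1/2 × 1/4 = 1/8 per child.
P(not type A, Rh-negative) = 7/8 for one child; (7/8)^4 = 2401/4096.

2401/4096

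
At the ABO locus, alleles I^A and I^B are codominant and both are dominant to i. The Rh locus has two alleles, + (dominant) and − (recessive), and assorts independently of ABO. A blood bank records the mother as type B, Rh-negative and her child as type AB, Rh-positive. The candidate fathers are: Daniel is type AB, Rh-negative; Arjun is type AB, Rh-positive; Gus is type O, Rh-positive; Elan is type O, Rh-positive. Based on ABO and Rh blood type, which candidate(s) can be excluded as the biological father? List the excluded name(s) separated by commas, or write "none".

A candidate is excluded only if no genotype consistent with his phenotype could produce a type AB, Rh-positive child with a type B, Rh-negative mother.
Daniel (type AB, Rh-): no genotype consistent with that phenotype can produce a type-AB Rh+ child with a type-B mother.
Gus (type O, Rh+): no genotype consistent with that phenotype can produce a type-AB Rh+ child with a type-B mother.
Elan (type O, Rh+): no genotype consistent with that phenotype can produce a type-AB Rh+ child with a type-B mother.

Daniel, Gus, Elan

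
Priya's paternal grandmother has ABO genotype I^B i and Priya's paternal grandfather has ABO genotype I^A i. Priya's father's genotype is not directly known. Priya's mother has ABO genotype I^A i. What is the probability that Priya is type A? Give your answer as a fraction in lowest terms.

Priya's father's ABO genotype from I^B i × I^A i: 1/4 I^A I^B, 1/4 I^A i, 1/4 I^B i, 1/4 i i.
Crossing each possibility with the mother I^A i and summing P(type A): 1/4·1/2 + 1/4·3/4 + 1/4·1/4 + 1/4·1/2 = 1/2.

1/2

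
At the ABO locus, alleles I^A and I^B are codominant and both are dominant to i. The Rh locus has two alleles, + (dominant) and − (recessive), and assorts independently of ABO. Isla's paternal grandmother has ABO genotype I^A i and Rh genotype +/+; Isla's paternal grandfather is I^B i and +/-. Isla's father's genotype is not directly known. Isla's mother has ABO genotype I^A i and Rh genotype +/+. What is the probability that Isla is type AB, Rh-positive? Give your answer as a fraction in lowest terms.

1/8

Isla's father's ABO genotype from I^A i × I^B i: 1/4 I^A I^B, 1/4 I^A i, 1/4 I^B i, 1/4 i i.
Crossing each possibility with the mother I^A i and summing P(type AB): 1/4·1/4 + 1/4·0 + 1/4·1/4 + 1/4·0 = 1/8.
Similarly for Rh via the father's Rh distribution: P(Rh+) = 1.
Independent loci: 1/8 × 1 = 1/8.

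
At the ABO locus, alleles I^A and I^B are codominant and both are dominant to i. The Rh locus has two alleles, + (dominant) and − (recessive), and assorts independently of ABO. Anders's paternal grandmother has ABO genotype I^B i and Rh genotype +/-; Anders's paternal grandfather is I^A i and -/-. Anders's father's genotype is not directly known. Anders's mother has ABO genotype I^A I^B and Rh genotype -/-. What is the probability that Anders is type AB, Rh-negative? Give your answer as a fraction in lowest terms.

Anders's father's ABO genotype from I^B i × I^A i: 1/4 I^A I^B, 1/4 I^A i, 1/4 I^B i, 1/4 i i.
Crossing each possibility with the mother I^A I^B and summing P(type AB): 1/4·1/2 + 1/4·1/4 + 1/4·1/4 + 1/4·0 = 1/4.
Similarly for Rh via the father's Rh distribution: P(Rh-) = 3/4.
Independent loci: 1/4 × 3/4 = 3/16.

3/16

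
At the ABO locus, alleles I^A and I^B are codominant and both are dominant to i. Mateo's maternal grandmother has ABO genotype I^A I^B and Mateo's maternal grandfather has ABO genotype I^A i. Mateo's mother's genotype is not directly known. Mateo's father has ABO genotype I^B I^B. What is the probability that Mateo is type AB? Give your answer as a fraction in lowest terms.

1/2

Mateo's mother's ABO genotype from I^A I^B × I^A i: 1/4 I^A I^A, 1/4 I^A I^B, 1/4 I^A i, 1/4 I^B i.
Crossing each possibility with the father I^B I^B and summing P(type AB): 1/4·1 + 1/4·1/2 + 1/4·1/2 + 1/4·0 = 1/2.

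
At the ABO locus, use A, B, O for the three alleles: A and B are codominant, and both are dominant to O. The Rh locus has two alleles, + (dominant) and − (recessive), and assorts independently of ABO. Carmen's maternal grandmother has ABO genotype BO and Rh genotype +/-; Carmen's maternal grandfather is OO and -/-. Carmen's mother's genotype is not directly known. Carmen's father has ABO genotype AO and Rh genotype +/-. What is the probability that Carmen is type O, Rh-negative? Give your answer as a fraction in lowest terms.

Carmen's mother's ABO genotype from BO × OO: 1/2 BO, 1/2 OO.
Crossing each possibility with the father AO and summing P(type O): 1/2·1/4 + 1/2·1/2 = 3/8.
Similarly for Rh via the mother's Rh distribution: P(Rh-) = 3/8.
Independent loci: 3/8 × 3/8 = 9/64.

9/64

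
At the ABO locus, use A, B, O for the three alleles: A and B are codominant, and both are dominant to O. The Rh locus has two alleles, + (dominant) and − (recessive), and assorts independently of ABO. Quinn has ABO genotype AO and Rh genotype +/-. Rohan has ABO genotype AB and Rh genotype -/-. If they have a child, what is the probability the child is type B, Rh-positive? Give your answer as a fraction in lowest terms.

1/8

ABO cross AO × AB → offspring phenotypes: 1/2 A, 1/4 B, 1/4 AB.
Rh cross +/- × -/- → 1/2 Rh+, 1/2 Rh-.
Independent loci: P(type B, Rh-positive) = 1/4 × 1/2 = 1/8.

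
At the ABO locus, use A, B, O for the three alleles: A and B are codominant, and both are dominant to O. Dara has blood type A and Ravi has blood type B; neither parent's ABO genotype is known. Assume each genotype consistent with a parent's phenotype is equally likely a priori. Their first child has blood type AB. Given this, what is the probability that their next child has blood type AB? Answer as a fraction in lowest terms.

Possible genotypes: Dara ∈ {AA, AO}; Ravi ∈ {BB, BO}.
Weight each parental genotype pair by prior × P(type-AB child):
  AA × BB: posterior weight 4/9; P(next child type AB) = 1.
  AA × BO: posterior weight 2/9; P(next child type AB) = 1/2.
  AO × BB: posterior weight 2/9; P(next child type AB) = 1/2.
  AO × BO: posterior weight 1/9; P(next child type AB) = 1/4.
Weighted sum = 25/36.

25/36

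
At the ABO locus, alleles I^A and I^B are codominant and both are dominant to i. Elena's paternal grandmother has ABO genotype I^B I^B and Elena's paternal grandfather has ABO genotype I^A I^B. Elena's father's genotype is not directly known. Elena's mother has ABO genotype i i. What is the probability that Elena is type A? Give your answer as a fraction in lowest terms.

1/4

Elena's father's ABO genotype from I^B I^B × I^A I^B: 1/2 I^A I^B, 1/2 I^B I^B.
Crossing each possibility with the mother i i and summing P(type A): 1/2·1/2 + 1/2·0 = 1/4.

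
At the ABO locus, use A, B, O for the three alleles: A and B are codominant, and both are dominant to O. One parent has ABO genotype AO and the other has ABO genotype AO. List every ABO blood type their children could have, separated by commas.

Gametes from AO × AO give offspring ABO genotypes AA, AO, OO, i.e. phenotypes O, A.

O, A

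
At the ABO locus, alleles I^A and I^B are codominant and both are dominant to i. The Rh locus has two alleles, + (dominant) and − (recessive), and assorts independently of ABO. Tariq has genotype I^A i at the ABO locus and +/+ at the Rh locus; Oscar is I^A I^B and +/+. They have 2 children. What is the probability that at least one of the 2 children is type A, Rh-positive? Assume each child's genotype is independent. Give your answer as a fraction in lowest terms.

ABO cross I^A i × I^A I^B → 1/2 A, 1/4 B, 1/4 AB.
Rh cross +/+ × +/+ → 1 Rh+; so P(type A, Rh-positive) = 1/2 × 1 = 1/2 per child.
P(none) = (1/2)^2 = 1/4; P(at least one) = 1 − 1/4 = 3/4.

3/4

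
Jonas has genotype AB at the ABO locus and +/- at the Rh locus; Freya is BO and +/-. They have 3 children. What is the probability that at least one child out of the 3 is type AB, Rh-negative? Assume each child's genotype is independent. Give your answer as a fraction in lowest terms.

ABO cross AB × BO → 1/4 A, 1/2 B, 1/4 AB.
Rh cross +/- × +/- → 3/4 Rh+, 1/4 Rh-; so P(type AB, Rh-negative) = 1/4 × 1/4 = 1/16 per child.
P(none) = (15/16)^3 = 3375/4096; P(at least one) = 1 − 3375/4096 = 721/4096.

721/4096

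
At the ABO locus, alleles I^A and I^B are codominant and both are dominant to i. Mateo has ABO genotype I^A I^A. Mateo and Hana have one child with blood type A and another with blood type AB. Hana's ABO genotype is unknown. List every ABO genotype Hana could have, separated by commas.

For each candidate genotype of Hana, check whether crossing it with I^A I^A can produce every observed child phenotype.
  I^A I^A → possible child types {A} ✗
  I^A I^B → possible child types {A, AB} ✓
  I^A i → possible child types {A} ✗
  I^B I^B → possible child types {AB} ✗
  I^B i → possible child types {A, AB} ✓
  i i → possible child types {A} ✗

I^A I^B, I^B i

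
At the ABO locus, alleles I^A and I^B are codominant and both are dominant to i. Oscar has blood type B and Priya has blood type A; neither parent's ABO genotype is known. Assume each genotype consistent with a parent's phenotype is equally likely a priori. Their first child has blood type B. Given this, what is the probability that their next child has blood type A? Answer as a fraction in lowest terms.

1/12

Possible genotypes: Oscar ∈ {I^B I^B, I^B i}; Priya ∈ {I^A I^A, I^A i}.
Weight each parental genotype pair by prior × P(type-B child):
  I^B I^B × I^A i: posterior weight 2/3; P(next child type A) = 0.
  I^B i × I^A i: posterior weight 1/3; P(next child type A) = 1/4.
Weighted sum = 1/12.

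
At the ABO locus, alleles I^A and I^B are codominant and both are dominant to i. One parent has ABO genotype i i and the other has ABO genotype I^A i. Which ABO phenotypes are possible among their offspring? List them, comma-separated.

O, A

Gametes from i i × I^A i give offspring ABO genotypes I^A i, i i, i.e. phenotypes O, A.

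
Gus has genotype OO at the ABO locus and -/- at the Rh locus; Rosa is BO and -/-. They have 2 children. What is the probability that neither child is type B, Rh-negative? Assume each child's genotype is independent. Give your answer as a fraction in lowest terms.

ABO cross OO × BO → 1/2 O, 1/2 B.
Rh cross -/- × -/- → 1 Rh-; so P(type B, Rh-negative) = 1/2 × 1 = 1/2 per child.
P(not type B, Rh-negative) = 1/2 for one child; (1/2)^2 = 1/4.

1/4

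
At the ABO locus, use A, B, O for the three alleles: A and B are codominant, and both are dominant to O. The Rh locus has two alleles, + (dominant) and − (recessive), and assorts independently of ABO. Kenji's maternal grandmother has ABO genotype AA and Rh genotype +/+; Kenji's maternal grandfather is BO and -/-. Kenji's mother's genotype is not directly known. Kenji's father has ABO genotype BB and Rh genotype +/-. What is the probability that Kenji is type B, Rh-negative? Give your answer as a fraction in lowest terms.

Kenji's mother's ABO genotype from AA × BO: 1/2 AB, 1/2 AO.
Crossing each possibility with the father BB and summing P(type B): 1/2·1/2 + 1/2·1/2 = 1/2.
Similarly for Rh via the mother's Rh distribution: P(Rh-) = 1/4.
Independent loci: 1/2 × 1/4 = 1/8.

1/8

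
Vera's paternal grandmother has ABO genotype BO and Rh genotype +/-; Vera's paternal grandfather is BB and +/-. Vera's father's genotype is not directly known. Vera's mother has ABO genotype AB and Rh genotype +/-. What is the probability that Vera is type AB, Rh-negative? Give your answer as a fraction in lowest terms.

Vera's father's ABO genotype from BO × BB: 1/2 BB, 1/2 BO.
Crossing each possibility with the mother AB and summing P(type AB): 1/2·1/2 + 1/2·1/4 = 3/8.
Similarly for Rh via the father's Rh distribution: P(Rh-) = 1/4.
Independent loci: 3/8 × 1/4 = 3/32.

3/32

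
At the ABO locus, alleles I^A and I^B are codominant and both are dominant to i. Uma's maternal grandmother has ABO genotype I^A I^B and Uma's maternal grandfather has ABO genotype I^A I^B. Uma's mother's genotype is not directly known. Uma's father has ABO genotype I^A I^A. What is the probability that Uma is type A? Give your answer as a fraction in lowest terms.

1/2

Uma's mother's ABO genotype from I^A I^B × I^A I^B: 1/4 I^A I^A, 1/2 I^A I^B, 1/4 I^B I^B.
Crossing each possibility with the father I^A I^A and summing P(type A): 1/4·1 + 1/2·1/2 + 1/4·0 = 1/2.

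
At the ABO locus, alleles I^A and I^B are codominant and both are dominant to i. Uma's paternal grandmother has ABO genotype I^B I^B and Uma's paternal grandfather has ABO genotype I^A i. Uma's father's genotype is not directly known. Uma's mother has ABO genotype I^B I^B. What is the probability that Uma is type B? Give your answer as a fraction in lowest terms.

Uma's father's ABO genotype from I^B I^B × I^A i: 1/2 I^A I^B, 1/2 I^B i.
Crossing each possibility with the mother I^B I^B and summing P(type B): 1/2·1/2 + 1/2·1 = 3/4.

3/4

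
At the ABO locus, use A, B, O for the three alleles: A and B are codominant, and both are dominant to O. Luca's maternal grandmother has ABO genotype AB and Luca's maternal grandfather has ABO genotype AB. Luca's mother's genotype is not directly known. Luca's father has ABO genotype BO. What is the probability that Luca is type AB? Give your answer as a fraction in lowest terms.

1/4

Luca's mother's ABO genotype from AB × AB: 1/4 AA, 1/2 AB, 1/4 BB.
Crossing each possibility with the father BO and summing P(type AB): 1/4·1/2 + 1/2·1/4 + 1/4·0 = 1/4.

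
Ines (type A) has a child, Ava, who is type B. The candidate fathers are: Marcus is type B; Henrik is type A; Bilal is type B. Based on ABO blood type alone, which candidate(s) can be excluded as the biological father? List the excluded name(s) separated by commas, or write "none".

Henrik

A candidate is excluded only if no genotype consistent with his phenotype could produce a type B child with a type A mother.
Henrik (type A): no genotype consistent with that phenotype can produce a type-B child with a type-A mother.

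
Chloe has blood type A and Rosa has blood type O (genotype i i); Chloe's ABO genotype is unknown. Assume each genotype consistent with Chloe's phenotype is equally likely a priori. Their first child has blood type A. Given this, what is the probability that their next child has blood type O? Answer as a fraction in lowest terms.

1/6

Possible genotypes: Chloe ∈ {I^A I^A, I^A i}; Rosa ∈ {i i}.
Weight each parental genotype pair by prior × P(type-A child):
  I^A I^A × i i: posterior weight 2/3; P(next child type O) = 0.
  I^A i × i i: posterior weight 1/3; P(next child type O) = 1/2.
Weighted sum = 1/6.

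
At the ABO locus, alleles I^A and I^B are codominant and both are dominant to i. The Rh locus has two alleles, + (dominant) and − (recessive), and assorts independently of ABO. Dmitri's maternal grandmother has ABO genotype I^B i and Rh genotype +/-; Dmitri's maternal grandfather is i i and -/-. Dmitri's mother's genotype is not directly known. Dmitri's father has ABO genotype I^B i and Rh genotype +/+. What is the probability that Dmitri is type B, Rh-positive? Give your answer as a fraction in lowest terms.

Dmitri's mother's ABO genotype from I^B i × i i: 1/2 I^B i, 1/2 i i.
Crossing each possibility with the father I^B i and summing P(type B): 1/2·3/4 + 1/2·1/2 = 5/8.
Similarly for Rh via the mother's Rh distribution: P(Rh+) = 1.
Independent loci: 5/8 × 1 = 5/8.

5/8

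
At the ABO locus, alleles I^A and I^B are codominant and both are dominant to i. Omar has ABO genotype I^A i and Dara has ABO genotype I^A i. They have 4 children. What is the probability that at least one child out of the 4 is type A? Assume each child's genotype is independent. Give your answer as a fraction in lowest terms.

255/256

ABO cross I^A i × I^A i → 1/4 O, 3/4 A.
So P(type A) = 3/4 per child.
P(none) = (1/4)^4 = 1/256; P(at least one) = 1 − 1/256 = 255/256.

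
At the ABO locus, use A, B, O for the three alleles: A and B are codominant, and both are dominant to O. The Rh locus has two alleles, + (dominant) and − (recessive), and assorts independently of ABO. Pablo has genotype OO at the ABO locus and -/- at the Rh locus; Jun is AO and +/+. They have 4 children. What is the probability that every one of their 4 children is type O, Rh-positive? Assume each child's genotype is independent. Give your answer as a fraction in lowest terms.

ABO cross OO × AO → 1/2 O, 1/2 A.
Rh cross -/- × +/+ → 1 Rh+; so P(type O, Rh-positive) = 1/2 × 1 = 1/2 per child.
All 4 independent: (1/2)^4 = 1/16.

1/16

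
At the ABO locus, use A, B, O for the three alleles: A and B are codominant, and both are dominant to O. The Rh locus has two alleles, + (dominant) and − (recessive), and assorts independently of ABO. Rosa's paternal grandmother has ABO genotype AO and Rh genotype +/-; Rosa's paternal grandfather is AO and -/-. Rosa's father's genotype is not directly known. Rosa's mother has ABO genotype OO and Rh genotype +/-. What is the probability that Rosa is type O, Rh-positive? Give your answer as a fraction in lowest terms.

Rosa's father's ABO genotype from AO × AO: 1/4 AA, 1/2 AO, 1/4 OO.
Crossing each possibility with the mother OO and summing P(type O): 1/4·0 + 1/2·1/2 + 1/4·1 = 1/2.
Similarly for Rh via the father's Rh distribution: P(Rh+) = 5/8.
Independent loci: 1/2 × 5/8 = 5/16.

5/16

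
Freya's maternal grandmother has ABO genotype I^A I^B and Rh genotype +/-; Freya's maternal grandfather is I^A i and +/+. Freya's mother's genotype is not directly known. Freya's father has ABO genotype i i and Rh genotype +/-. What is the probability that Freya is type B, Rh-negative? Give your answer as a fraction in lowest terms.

Freya's mother's ABO genotype from I^A I^B × I^A i: 1/4 I^A I^A, 1/4 I^A I^B, 1/4 I^A i, 1/4 I^B i.
Crossing each possibility with the father i i and summing P(type B): 1/4·0 + 1/4·1/2 + 1/4·0 + 1/4·1/2 = 1/4.
Similarly for Rh via the mother's Rh distribution: P(Rh-) = 1/8.
Independent loci: 1/4 × 1/8 = 1/32.

1/32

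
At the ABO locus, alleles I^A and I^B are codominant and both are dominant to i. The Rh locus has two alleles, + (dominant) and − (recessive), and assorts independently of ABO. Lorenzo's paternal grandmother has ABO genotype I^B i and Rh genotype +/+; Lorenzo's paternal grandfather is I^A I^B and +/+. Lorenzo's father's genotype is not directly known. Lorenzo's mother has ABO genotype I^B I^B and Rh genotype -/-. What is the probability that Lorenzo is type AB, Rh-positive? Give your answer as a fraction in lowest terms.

1/4

Lorenzo's father's ABO genotype from I^B i × I^A I^B: 1/4 I^A I^B, 1/4 I^A i, 1/4 I^B I^B, 1/4 I^B i.
Crossing each possibility with the mother I^B I^B and summing P(type AB): 1/4·1/2 + 1/4·1/2 + 1/4·0 + 1/4·0 = 1/4.
Similarly for Rh via the father's Rh distribution: P(Rh+) = 1.
Independent loci: 1/4 × 1 = 1/4.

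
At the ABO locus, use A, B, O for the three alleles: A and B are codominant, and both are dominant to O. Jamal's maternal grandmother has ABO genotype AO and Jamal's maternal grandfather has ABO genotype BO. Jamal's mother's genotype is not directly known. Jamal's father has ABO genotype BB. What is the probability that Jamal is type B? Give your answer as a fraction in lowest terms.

3/4

Jamal's mother's ABO genotype from AO × BO: 1/4 AB, 1/4 AO, 1/4 BO, 1/4 OO.
Crossing each possibility with the father BB and summing P(type B): 1/4·1/2 + 1/4·1/2 + 1/4·1 + 1/4·1 = 3/4.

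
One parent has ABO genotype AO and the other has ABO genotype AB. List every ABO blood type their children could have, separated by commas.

A, B, AB

Gametes from AO × AB give offspring ABO genotypes AA, AB, AO, BO, i.e. phenotypes A, B, AB.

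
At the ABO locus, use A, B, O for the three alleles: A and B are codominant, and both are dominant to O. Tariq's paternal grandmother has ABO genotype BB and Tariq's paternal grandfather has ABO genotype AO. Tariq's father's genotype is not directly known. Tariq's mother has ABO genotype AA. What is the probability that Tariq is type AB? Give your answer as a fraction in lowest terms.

Tariq's father's ABO genotype from BB × AO: 1/2 AB, 1/2 BO.
Crossing each possibility with the mother AA and summing P(type AB): 1/2·1/2 + 1/2·1/2 = 1/2.

1/2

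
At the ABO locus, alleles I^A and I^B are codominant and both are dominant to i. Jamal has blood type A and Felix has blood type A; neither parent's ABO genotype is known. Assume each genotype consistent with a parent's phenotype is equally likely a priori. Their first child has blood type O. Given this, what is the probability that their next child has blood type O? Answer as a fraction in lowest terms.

Possible genotypes: Jamal ∈ {I^A I^A, I^A i}; Felix ∈ {I^A I^A, I^A i}.
Weight each parental genotype pair by prior × P(type-O child):
  I^A i × I^A i: posterior weight 1; P(next child type O) = 1/4.
Weighted sum = 1/4.

1/4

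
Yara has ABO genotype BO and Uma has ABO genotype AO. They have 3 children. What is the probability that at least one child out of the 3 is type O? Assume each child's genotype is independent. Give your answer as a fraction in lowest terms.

ABO cross BO × AO → 1/4 O, 1/4 A, 1/4 B, 1/4 AB.
So P(type O) = 1/4 per child.
P(none) = (3/4)^3 = 27/64; P(at least one) = 1 − 27/64 = 37/64.

37/64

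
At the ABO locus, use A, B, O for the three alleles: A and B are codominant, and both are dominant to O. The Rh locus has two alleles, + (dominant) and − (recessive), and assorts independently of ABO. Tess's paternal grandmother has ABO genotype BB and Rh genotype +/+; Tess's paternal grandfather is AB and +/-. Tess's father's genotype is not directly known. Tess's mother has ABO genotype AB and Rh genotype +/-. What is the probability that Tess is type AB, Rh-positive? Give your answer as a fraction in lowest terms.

7/16

Tess's father's ABO genotype from BB × AB: 1/2 AB, 1/2 BB.
Crossing each possibility with the mother AB and summing P(type AB): 1/2·1/2 + 1/2·1/2 = 1/2.
Similarly for Rh via the father's Rh distribution: P(Rh+) = 7/8.
Independent loci: 1/2 × 7/8 = 7/16.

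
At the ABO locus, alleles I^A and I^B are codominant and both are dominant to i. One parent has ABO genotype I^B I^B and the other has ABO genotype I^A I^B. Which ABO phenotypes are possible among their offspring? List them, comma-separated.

B, AB

Gametes from I^B I^B × I^A I^B give offspring ABO genotypes I^A I^B, I^B I^B, i.e. phenotypes B, AB.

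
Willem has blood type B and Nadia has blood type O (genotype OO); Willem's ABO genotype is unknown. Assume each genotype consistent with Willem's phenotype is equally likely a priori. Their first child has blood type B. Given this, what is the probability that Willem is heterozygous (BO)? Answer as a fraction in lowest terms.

1/3

Possible genotypes: Willem ∈ {BB, BO}; Nadia ∈ {OO}.
Weight each parental genotype pair by prior × P(type-B child):
  BB × OO: posterior weight 2/3.
  BO × OO: posterior weight 1/3.
Sum the posterior weight over pairs where Willem is BO: 1/3.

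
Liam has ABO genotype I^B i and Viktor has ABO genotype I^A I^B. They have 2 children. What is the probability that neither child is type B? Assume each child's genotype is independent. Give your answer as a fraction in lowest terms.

1/4

ABO cross I^B i × I^A I^B → 1/4 A, 1/2 B, 1/4 AB.
So P(type B) = 1/2 per child.
P(not type B) = 1/2 for one child; (1/2)^2 = 1/4.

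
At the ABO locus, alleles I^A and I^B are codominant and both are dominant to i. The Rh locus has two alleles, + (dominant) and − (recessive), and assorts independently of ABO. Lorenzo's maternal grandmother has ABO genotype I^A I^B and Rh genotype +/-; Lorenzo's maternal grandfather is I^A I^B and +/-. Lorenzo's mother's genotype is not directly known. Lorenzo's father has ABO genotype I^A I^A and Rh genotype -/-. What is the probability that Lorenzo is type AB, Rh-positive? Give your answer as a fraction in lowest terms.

Lorenzo's mother's ABO genotype from I^A I^B × I^A I^B: 1/4 I^A I^A, 1/2 I^A I^B, 1/4 I^B I^B.
Crossing each possibility with the father I^A I^A and summing P(type AB): 1/4·0 + 1/2·1/2 + 1/4·1 = 1/2.
Similarly for Rh via the mother's Rh distribution: P(Rh+) = 1/2.
Independent loci: 1/2 × 1/2 = 1/4.

1/4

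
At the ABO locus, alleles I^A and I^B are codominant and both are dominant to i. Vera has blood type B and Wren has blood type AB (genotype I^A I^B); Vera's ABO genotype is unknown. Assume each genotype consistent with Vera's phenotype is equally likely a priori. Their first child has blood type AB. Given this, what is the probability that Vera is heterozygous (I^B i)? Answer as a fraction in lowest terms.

Possible genotypes: Vera ∈ {I^B I^B, I^B i}; Wren ∈ {I^A I^B}.
Weight each parental genotype pair by prior × P(type-AB child):
  I^B I^B × I^A I^B: posterior weight 2/3.
  I^B i × I^A I^B: posterior weight 1/3.
Sum the posterior weight over pairs where Vera is I^B i: 1/3.

1/3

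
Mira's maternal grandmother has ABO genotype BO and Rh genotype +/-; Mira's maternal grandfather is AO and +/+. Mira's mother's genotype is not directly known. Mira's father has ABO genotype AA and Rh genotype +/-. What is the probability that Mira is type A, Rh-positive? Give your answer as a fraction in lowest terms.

21/32

Mira's mother's ABO genotype from BO × AO: 1/4 AB, 1/4 AO, 1/4 BO, 1/4 OO.
Crossing each possibility with the father AA and summing P(type A): 1/4·1/2 + 1/4·1 + 1/4·1/2 + 1/4·1 = 3/4.
Similarly for Rh via the mother's Rh distribution: P(Rh+) = 7/8.
Independent loci: 3/4 × 7/8 = 21/32.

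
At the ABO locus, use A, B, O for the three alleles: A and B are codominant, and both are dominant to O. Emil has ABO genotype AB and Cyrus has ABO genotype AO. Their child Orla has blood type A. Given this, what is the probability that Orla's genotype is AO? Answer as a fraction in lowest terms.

1/2

Cross AB × AO → 1/4 AA, 1/4 AB, 1/4 AO, 1/4 BO.
Type-A genotypes among offspring: AA (1/4), AO (1/4); total 1/2.
P(AO | type A) = (1/4) / (1/2) = 1/2.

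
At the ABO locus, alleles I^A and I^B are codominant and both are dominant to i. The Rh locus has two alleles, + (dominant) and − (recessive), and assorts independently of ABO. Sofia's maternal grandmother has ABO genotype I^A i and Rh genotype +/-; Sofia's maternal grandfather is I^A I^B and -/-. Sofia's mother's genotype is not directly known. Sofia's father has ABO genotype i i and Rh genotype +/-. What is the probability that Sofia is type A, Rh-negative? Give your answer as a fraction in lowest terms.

Sofia's mother's ABO genotype from I^A i × I^A I^B: 1/4 I^A I^A, 1/4 I^A I^B, 1/4 I^A i, 1/4 I^B i.
Crossing each possibility with the father i i and summing P(type A): 1/4·1 + 1/4·1/2 + 1/4·1/2 + 1/4·0 = 1/2.
Similarly for Rh via the mother's Rh distribution: P(Rh-) = 3/8.
Independent loci: 1/2 × 3/8 = 3/16.

3/16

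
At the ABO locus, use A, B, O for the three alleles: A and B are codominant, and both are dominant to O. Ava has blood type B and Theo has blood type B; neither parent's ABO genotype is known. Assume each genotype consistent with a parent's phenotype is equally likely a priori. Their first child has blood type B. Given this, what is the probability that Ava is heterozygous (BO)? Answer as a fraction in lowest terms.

Possible genotypes: Ava ∈ {BB, BO}; Theo ∈ {BB, BO}.
Weight each parental genotype pair by prior × P(type-B child):
  BB × BB: posterior weight 4/15.
  BB × BO: posterior weight 4/15.
  BO × BB: posterior weight 4/15.
  BO × BO: posterior weight 1/5.
Sum the posterior weight over pairs where Ava is BO: 7/15.

7/15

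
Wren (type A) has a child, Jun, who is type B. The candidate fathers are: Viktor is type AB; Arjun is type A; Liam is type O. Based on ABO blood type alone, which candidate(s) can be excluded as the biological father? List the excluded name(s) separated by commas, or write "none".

Arjun, Liam

A candidate is excluded only if no genotype consistent with his phenotype could produce a type B child with a type A mother.
Arjun (type A): no genotype consistent with that phenotype can produce a type-B child with a type-A mother.
Liam (type O): no genotype consistent with that phenotype can produce a type-B child with a type-A mother.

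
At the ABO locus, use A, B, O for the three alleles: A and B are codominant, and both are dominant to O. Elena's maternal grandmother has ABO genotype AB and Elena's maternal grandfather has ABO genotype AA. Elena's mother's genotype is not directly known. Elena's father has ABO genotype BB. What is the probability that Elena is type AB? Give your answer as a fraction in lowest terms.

3/4

Elena's mother's ABO genotype from AB × AA: 1/2 AA, 1/2 AB.
Crossing each possibility with the father BB and summing P(type AB): 1/2·1 + 1/2·1/2 = 3/4.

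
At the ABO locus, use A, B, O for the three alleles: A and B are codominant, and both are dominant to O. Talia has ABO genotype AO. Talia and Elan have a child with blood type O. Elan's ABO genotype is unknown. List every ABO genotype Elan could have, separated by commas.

For each candidate genotype of Elan, check whether crossing it with AO can produce every observed child phenotype.
  AA → possible child types {A} ✗
  AB → possible child types {A, B, AB} ✗
  AO → possible child types {O, A} ✓
  BB → possible child types {B, AB} ✗
  BO → possible child types {O, A, B, AB} ✓
  OO → possible child types {O, A} ✓

AO, BO, OO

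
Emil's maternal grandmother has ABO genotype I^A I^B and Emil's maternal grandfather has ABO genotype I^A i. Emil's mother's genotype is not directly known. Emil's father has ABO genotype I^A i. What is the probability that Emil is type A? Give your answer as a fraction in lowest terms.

Emil's mother's ABO genotype from I^A I^B × I^A i: 1/4 I^A I^A, 1/4 I^A I^B, 1/4 I^A i, 1/4 I^B i.
Crossing each possibility with the father I^A i and summing P(type A): 1/4·1 + 1/4·1/2 + 1/4·3/4 + 1/4·1/4 = 5/8.

5/8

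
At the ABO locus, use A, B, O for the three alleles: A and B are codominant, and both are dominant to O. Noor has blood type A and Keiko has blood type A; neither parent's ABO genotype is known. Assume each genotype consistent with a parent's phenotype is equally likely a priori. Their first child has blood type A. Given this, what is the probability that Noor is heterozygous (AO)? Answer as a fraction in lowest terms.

Possible genotypes: Noor ∈ {AA, AO}; Keiko ∈ {AA, AO}.
Weight each parental genotype pair by prior × P(type-A child):
  AA × AA: posterior weight 4/15.
  AA × AO: posterior weight 4/15.
  AO × AA: posterior weight 4/15.
  AO × AO: posterior weight 1/5.
Sum the posterior weight over pairs where Noor is AO: 7/15.

7/15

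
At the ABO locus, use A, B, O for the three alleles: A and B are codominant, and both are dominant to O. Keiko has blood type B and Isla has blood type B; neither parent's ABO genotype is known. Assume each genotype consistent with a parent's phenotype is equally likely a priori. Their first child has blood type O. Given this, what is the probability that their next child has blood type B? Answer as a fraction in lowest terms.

Possible genotypes: Keiko ∈ {BB, BO}; Isla ∈ {BB, BO}.
Weight each parental genotype pair by prior × P(type-O child):
  BO × BO: posterior weight 1; P(next child type B) = 3/4.
Weighted sum = 3/4.

3/4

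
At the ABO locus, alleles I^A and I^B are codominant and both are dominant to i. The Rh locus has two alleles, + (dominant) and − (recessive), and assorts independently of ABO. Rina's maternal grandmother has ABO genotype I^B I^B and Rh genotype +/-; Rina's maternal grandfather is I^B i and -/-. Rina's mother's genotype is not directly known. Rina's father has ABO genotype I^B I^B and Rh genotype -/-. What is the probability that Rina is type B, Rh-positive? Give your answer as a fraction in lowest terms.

1/4

Rina's mother's ABO genotype from I^B I^B × I^B i: 1/2 I^B I^B, 1/2 I^B i.
Crossing each possibility with the father I^B I^B and summing P(type B): 1/2·1 + 1/2·1 = 1.
Similarly for Rh via the mother's Rh distribution: P(Rh+) = 1/4.
Independent loci: 1 × 1/4 = 1/4.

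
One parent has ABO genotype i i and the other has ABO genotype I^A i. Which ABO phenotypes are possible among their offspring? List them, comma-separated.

O, A

Gametes from i i × I^A i give offspring ABO genotypes I^A i, i i, i.e. phenotypes O, A.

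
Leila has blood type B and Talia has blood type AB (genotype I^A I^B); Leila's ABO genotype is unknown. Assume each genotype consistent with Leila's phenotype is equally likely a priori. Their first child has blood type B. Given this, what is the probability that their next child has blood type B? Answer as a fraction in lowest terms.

1/2

Possible genotypes: Leila ∈ {I^B I^B, I^B i}; Talia ∈ {I^A I^B}.
Weight each parental genotype pair by prior × P(type-B child):
  I^B I^B × I^A I^B: posterior weight 1/2; P(next child type B) = 1/2.
  I^B i × I^A I^B: posterior weight 1/2; P(next child type B) = 1/2.
Weighted sum = 1/2.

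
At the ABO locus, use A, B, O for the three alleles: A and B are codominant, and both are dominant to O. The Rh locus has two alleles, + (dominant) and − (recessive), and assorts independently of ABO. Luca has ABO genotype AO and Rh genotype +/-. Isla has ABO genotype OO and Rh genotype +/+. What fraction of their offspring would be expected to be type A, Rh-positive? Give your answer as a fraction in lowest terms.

ABO cross AO × OO → offspring phenotypes: 1/2 O, 1/2 A.
Rh cross +/- × +/+ → 1 Rh+.
Independent loci: P(type A, Rh-positive) = 1/2 × 1 = 1/2.

1/2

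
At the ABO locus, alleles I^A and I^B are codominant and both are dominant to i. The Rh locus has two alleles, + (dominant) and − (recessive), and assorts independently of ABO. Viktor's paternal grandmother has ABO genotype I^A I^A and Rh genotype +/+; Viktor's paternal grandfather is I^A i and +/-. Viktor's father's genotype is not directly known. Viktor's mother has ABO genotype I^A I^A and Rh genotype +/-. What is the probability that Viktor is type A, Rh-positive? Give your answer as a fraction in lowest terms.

7/8

Viktor's father's ABO genotype from I^A I^A × I^A i: 1/2 I^A I^A, 1/2 I^A i.
Crossing each possibility with the mother I^A I^A and summing P(type A): 1/2·1 + 1/2·1 = 1.
Similarly for Rh via the father's Rh distribution: P(Rh+) = 7/8.
Independent loci: 1 × 7/8 = 7/8.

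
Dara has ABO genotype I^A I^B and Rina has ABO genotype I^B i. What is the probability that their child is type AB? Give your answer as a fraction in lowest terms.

1/4

ABO cross I^A I^B × I^B i → offspring phenotypes: 1/4 A, 1/2 B, 1/4 AB.
So P(type AB) = 1/4.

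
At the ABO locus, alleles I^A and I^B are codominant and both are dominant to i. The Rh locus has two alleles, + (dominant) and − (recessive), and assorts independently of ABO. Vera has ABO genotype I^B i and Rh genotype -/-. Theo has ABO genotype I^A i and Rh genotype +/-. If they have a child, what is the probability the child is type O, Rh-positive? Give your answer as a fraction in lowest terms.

1/8

ABO cross I^B i × I^A i → offspring phenotypes: 1/4 O, 1/4 A, 1/4 B, 1/4 AB.
Rh cross -/- × +/- → 1/2 Rh+, 1/2 Rh-.
Independent loci: P(type O, Rh-positive) = 1/4 × 1/2 = 1/8.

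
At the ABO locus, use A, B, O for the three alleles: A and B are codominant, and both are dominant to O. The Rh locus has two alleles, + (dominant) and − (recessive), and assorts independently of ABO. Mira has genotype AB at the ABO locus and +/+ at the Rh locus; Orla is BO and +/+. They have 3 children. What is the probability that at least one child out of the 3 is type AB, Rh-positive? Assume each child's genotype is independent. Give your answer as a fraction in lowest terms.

37/64

ABO cross AB × BO → 1/4 A, 1/2 B, 1/4 AB.
Rh cross +/+ × +/+ → 1 Rh+; so P(type AB, Rh-positive) = 1/4 × 1 = 1/4 per child.
P(none) = (3/4)^3 = 27/64; P(at least one) = 1 − 27/64 = 37/64.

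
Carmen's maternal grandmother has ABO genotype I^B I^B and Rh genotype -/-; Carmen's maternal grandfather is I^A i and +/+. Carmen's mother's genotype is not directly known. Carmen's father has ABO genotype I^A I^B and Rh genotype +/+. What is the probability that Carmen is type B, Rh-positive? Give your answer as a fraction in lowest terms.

Carmen's mother's ABO genotype from I^B I^B × I^A i: 1/2 I^A I^B, 1/2 I^B i.
Crossing each possibility with the father I^A I^B and summing P(type B): 1/2·1/4 + 1/2·1/2 = 3/8.
Similarly for Rh via the mother's Rh distribution: P(Rh+) = 1.
Independent loci: 3/8 × 1 = 3/8.

3/8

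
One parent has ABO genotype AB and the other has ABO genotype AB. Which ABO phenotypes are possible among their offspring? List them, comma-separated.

Gametes from AB × AB give offspring ABO genotypes AA, AB, BB, i.e. phenotypes A, B, AB.

A, B, AB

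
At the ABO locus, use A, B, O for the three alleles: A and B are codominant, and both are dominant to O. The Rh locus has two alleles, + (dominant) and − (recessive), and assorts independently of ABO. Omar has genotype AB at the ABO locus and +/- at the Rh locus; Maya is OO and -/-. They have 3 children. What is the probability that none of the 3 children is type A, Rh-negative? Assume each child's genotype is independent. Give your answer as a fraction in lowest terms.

27/64

ABO cross AB × OO → 1/2 A, 1/2 B.
Rh cross +/- × -/- → 1/2 Rh+, 1/2 Rh-; so P(type A, Rh-negative) = 1/2 × 1/2 = 1/4 per child.
P(not type A, Rh-negative) = 3/4 for one child; (3/4)^3 = 27/64.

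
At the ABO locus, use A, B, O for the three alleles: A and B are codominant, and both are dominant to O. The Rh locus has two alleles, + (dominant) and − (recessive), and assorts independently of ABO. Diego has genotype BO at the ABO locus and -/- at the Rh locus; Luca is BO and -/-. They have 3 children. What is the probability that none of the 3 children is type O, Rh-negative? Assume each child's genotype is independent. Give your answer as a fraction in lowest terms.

27/64

ABO cross BO × BO → 1/4 O, 3/4 B.
Rh cross -/- × -/- → 1 Rh-; so P(type O, Rh-negative) = 1/4 × 1 = 1/4 per child.
P(not type O, Rh-negative) = 3/4 for one child; (3/4)^3 = 27/64.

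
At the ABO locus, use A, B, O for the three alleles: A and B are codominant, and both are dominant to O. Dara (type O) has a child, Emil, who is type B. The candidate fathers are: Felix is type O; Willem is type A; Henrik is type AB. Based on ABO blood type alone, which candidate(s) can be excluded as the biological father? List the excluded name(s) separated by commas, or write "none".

A candidate is excluded only if no genotype consistent with his phenotype could produce a type B child with a type O mother.
Felix (type O): no genotype consistent with that phenotype can produce a type-B child with a type-O mother.
Willem (type A): no genotype consistent with that phenotype can produce a type-B child with a type-O mother.

Felix, Willem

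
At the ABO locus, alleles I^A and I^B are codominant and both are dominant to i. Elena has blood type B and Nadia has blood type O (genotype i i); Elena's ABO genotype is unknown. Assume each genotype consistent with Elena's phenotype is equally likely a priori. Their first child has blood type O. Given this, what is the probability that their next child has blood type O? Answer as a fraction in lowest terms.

Possible genotypes: Elena ∈ {I^B I^B, I^B i}; Nadia ∈ {i i}.
Weight each parental genotype pair by prior × P(type-O child):
  I^B i × i i: posterior weight 1; P(next child type O) = 1/2.
Weighted sum = 1/2.

1/2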